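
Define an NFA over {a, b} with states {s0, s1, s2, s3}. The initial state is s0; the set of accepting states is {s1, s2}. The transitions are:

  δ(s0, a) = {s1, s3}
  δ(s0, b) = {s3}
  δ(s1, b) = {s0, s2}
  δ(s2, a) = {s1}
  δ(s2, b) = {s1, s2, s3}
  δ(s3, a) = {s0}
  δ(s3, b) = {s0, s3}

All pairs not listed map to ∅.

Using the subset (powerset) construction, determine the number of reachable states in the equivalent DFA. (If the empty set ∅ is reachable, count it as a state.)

7

Start state of the DFA: {s0}.
{s0} --a--> {s1, s3}  [new]
{s0} --b--> {s3}  [new]
{s1, s3} --a--> {s0}  [seen]
{s1, s3} --b--> {s0, s2, s3}  [new]
{s3} --a--> {s0}  [seen]
{s3} --b--> {s0, s3}  [new]
{s0, s2, s3} --a--> {s0, s1, s3}  [new]
{s0, s2, s3} --b--> {s0, s1, s2, s3}  [new]
{s0, s3} --a--> {s0, s1, s3}  [seen]
{s0, s3} --b--> {s0, s3}  [seen]
{s0, s1, s3} --a--> {s0, s1, s3}  [seen]
{s0, s1, s3} --b--> {s0, s2, s3}  [seen]
{s0, s1, s2, s3} --a--> {s0, s1, s3}  [seen]
{s0, s1, s2, s3} --b--> {s0, s1, s2, s3}  [seen]
Reachable DFA states: {s0}, {s1, s3}, {s3}, {s0, s2, s3}, {s0, s3}, {s0, s1, s3}, {s0, s1, s2, s3}.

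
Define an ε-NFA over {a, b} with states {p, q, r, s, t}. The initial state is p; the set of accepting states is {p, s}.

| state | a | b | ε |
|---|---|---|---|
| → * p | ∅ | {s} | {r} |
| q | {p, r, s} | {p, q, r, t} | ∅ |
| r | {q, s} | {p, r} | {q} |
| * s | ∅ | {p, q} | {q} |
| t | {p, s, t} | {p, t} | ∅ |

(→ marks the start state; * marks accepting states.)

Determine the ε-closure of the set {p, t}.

{p, q, r, t}

Begin with {p, t}.
p →ε {r}; add r.
r →ε {q}; add q.
ε-closure = {p, q, r, t}.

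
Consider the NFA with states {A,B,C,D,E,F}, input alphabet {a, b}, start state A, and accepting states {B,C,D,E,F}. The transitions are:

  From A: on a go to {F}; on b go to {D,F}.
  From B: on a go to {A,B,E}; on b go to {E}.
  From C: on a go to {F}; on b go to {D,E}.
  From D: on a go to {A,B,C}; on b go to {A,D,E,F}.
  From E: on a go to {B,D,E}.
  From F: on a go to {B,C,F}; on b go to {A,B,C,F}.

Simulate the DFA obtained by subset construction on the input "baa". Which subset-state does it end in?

Start: {A}.
δ(A,b) = {D,F}.
Union: {D,F}.
After b: {D,F}.
δ(D,a) = {A,B,C}; δ(F,a) = {B,C,F}.
Union: {A,B,C,F}.
After a: {A,B,C,F}.
δ(A,a) = {F}; δ(B,a) = {A,B,E}; δ(C,a) = {F}; δ(F,a) = {B,C,F}.
Union: {A,B,C,E,F}.
After a: {A,B,C,E,F}.

{A,B,C,E,F}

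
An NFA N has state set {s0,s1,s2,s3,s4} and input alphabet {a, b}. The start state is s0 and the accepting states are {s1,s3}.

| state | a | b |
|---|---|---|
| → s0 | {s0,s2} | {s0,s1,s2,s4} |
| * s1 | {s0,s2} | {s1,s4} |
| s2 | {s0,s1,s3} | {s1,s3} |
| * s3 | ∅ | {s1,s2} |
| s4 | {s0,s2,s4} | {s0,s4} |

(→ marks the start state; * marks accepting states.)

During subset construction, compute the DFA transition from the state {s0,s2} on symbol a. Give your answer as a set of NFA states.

{s0,s1,s2,s3}

δ(s0,a) = {s0,s2}; δ(s2,a) = {s0,s1,s3}.
Union: {s0,s1,s2,s3}.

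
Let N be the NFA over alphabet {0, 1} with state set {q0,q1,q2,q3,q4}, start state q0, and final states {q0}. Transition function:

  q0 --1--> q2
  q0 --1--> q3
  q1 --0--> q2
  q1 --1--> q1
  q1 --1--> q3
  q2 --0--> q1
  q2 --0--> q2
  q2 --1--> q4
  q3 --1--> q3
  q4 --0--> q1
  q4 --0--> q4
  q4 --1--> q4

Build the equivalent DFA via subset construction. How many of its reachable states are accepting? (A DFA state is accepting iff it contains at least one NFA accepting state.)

1

Start state of the DFA: {q0}.
{q0} --0--> ∅  [new]
{q0} --1--> {q2,q3}  [new]
∅ --0--> ∅  [seen]
∅ --1--> ∅  [seen]
{q2,q3} --0--> {q1,q2}  [new]
{q2,q3} --1--> {q3,q4}  [new]
{q1,q2} --0--> {q1,q2}  [seen]
{q1,q2} --1--> {q1,q3,q4}  [new]
{q3,q4} --0--> {q1,q4}  [new]
{q3,q4} --1--> {q3,q4}  [seen]
{q1,q3,q4} --0--> {q1,q2,q4}  [new]
{q1,q3,q4} --1--> {q1,q3,q4}  [seen]
{q1,q4} --0--> {q1,q2,q4}  [seen]
{q1,q4} --1--> {q1,q3,q4}  [seen]
{q1,q2,q4} --0--> {q1,q2,q4}  [seen]
{q1,q2,q4} --1--> {q1,q3,q4}  [seen]
Reachable DFA states: {q0}, ∅, {q2,q3}, {q1,q2}, {q3,q4}, {q1,q3,q4}, {q1,q4}, {q1,q2,q4}.
Accepting DFA states (contain an NFA accepting state): {q0}.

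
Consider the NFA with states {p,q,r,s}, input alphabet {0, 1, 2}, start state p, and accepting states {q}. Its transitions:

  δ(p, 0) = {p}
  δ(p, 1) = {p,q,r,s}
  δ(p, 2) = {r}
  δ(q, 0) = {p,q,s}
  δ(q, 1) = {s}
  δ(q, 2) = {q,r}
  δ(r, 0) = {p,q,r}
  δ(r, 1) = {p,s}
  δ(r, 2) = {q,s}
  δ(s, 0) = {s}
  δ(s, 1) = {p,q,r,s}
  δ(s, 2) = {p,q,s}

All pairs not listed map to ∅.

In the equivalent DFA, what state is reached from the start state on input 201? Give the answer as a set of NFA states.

Start: {p}.
δ(p,2) = {r}.
Union: {r}.
After 2: {r}.
δ(r,0) = {p,q,r}.
Union: {p,q,r}.
After 0: {p,q,r}.
δ(p,1) = {p,q,r,s}; δ(q,1) = {s}; δ(r,1) = {p,s}.
Union: {p,q,r,s}.
After 1: {p,q,r,s}.

{p,q,r,s}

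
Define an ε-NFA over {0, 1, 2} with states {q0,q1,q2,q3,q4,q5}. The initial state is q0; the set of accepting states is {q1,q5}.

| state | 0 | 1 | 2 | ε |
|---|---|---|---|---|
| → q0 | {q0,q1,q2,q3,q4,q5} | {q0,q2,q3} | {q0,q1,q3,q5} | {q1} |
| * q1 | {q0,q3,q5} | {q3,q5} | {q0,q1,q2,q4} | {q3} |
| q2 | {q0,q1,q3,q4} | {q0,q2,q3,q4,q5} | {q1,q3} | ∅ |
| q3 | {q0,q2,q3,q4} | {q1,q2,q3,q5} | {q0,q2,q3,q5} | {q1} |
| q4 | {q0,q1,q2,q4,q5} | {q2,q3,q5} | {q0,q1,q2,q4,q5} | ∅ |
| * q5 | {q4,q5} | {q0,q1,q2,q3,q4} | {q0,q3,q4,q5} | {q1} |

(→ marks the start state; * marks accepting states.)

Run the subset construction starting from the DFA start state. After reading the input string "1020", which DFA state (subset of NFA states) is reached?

{q0,q1,q2,q3,q4,q5}

Start: {q0,q1,q3}.
δ(q0,1) = {q0,q2,q3}; δ(q1,1) = {q3,q5}; δ(q3,1) = {q1,q2,q3,q5}.
Union: {q0,q1,q2,q3,q5}.
After 1: {q0,q1,q2,q3,q5}.
δ(q0,0) = {q0,q1,q2,q3,q4,q5}; δ(q1,0) = {q0,q3,q5}; δ(q2,0) = {q0,q1,q3,q4}; δ(q3,0) = {q0,q2,q3,q4}; δ(q5,0) = {q4,q5}.
Union: {q0,q1,q2,q3,q4,q5}.
After 0: {q0,q1,q2,q3,q4,q5}.
δ(q0,2) = {q0,q1,q3,q5}; δ(q1,2) = {q0,q1,q2,q4}; δ(q2,2) = {q1,q3}; δ(q3,2) = {q0,q2,q3,q5}; δ(q4,2) = {q0,q1,q2,q4,q5}; δ(q5,2) = {q0,q3,q4,q5}.
Union: {q0,q1,q2,q3,q4,q5}.
After 2: {q0,q1,q2,q3,q4,q5}.
δ(q0,0) = {q0,q1,q2,q3,q4,q5}; δ(q1,0) = {q0,q3,q5}; δ(q2,0) = {q0,q1,q3,q4}; δ(q3,0) = {q0,q2,q3,q4}; δ(q4,0) = {q0,q1,q2,q4,q5}; δ(q5,0) = {q4,q5}.
Union: {q0,q1,q2,q3,q4,q5}.
After 0: {q0,q1,q2,q3,q4,q5}.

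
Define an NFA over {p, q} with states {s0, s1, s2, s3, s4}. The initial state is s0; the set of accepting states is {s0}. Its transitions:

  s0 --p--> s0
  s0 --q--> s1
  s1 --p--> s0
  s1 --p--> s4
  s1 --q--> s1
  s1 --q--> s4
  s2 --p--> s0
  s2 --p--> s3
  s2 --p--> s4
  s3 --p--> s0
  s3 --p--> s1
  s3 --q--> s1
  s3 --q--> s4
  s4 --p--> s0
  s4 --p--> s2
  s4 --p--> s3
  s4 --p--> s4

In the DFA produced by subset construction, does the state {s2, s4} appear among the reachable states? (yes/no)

no

Start state of the DFA: {s0}.
{s0} --p--> {s0}  [seen]
{s0} --q--> {s1}  [new]
{s1} --p--> {s0, s4}  [new]
{s1} --q--> {s1, s4}  [new]
{s0, s4} --p--> {s0, s2, s3, s4}  [new]
{s0, s4} --q--> {s1}  [seen]
{s1, s4} --p--> {s0, s2, s3, s4}  [seen]
{s1, s4} --q--> {s1, s4}  [seen]
{s0, s2, s3, s4} --p--> {s0, s1, s2, s3, s4}  [new]
{s0, s2, s3, s4} --q--> {s1, s4}  [seen]
{s0, s1, s2, s3, s4} --p--> {s0, s1, s2, s3, s4}  [seen]
{s0, s1, s2, s3, s4} --q--> {s1, s4}  [seen]
Reachable DFA states: {s0}, {s1}, {s0, s4}, {s1, s4}, {s0, s2, s3, s4}, {s0, s1, s2, s3, s4}.
{s2, s4} is not among them.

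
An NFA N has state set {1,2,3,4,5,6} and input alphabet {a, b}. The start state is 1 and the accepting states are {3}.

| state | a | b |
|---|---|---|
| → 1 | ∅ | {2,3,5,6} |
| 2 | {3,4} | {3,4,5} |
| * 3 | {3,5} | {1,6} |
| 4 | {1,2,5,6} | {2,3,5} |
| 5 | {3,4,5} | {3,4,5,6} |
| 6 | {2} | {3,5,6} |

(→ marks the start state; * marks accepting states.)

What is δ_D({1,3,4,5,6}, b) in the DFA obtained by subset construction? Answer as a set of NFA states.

δ(1,b) = {2,3,5,6}; δ(3,b) = {1,6}; δ(4,b) = {2,3,5}; δ(5,b) = {3,4,5,6}; δ(6,b) = {3,5,6}.
Union: {1,2,3,4,5,6}.

{1,2,3,4,5,6}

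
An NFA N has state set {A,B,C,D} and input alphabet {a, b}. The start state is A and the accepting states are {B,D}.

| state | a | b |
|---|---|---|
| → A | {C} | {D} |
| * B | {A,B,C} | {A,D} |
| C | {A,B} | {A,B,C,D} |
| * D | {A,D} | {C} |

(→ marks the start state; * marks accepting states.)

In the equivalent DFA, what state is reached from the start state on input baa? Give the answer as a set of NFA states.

Start: {A}.
δ(A,b) = {D}.
Union: {D}.
After b: {D}.
δ(D,a) = {A,D}.
Union: {A,D}.
After a: {A,D}.
δ(A,a) = {C}; δ(D,a) = {A,D}.
Union: {A,C,D}.
After a: {A,C,D}.

{A,C,D}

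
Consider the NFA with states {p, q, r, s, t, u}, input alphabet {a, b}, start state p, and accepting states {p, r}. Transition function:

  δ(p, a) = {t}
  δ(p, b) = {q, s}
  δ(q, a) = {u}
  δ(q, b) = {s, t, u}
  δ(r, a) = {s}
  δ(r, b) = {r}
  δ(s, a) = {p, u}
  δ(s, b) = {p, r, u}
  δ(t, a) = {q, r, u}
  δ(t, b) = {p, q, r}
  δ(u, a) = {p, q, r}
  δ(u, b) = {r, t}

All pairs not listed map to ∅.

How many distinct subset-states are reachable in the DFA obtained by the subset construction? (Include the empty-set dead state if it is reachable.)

16

Start state of the DFA: {p}.
{p} --a--> {t}  [new]
{p} --b--> {q, s}  [new]
{t} --a--> {q, r, u}  [new]
{t} --b--> {p, q, r}  [new]
{q, s} --a--> {p, u}  [new]
{q, s} --b--> {p, r, s, t, u}  [new]
{q, r, u} --a--> {p, q, r, s, u}  [new]
{q, r, u} --b--> {r, s, t, u}  [new]
{p, q, r} --a--> {s, t, u}  [new]
{p, q, r} --b--> {q, r, s, t, u}  [new]
{p, u} --a--> {p, q, r, t}  [new]
{p, u} --b--> {q, r, s, t}  [new]
{p, r, s, t, u} --a--> {p, q, r, s, t, u}  [new]
{p, r, s, t, u} --b--> {p, q, r, s, t, u}  [seen]
{p, q, r, s, u} --a--> {p, q, r, s, t, u}  [seen]
{p, q, r, s, u} --b--> {p, q, r, s, t, u}  [seen]
{r, s, t, u} --a--> {p, q, r, s, u}  [seen]
{r, s, t, u} --b--> {p, q, r, t, u}  [new]
{s, t, u} --a--> {p, q, r, u}  [new]
{s, t, u} --b--> {p, q, r, t, u}  [seen]
{q, r, s, t, u} --a--> {p, q, r, s, u}  [seen]
{q, r, s, t, u} --b--> {p, q, r, s, t, u}  [seen]
{p, q, r, t} --a--> {q, r, s, t, u}  [seen]
{p, q, r, t} --b--> {p, q, r, s, t, u}  [seen]
{q, r, s, t} --a--> {p, q, r, s, u}  [seen]
{q, r, s, t} --b--> {p, q, r, s, t, u}  [seen]
{p, q, r, s, t, u} --a--> {p, q, r, s, t, u}  [seen]
{p, q, r, s, t, u} --b--> {p, q, r, s, t, u}  [seen]
{p, q, r, t, u} --a--> {p, q, r, s, t, u}  [seen]
{p, q, r, t, u} --b--> {p, q, r, s, t, u}  [seen]
{p, q, r, u} --a--> {p, q, r, s, t, u}  [seen]
{p, q, r, u} --b--> {q, r, s, t, u}  [seen]
Reachable DFA states: {p}, {t}, {q, s}, {q, r, u}, {p, q, r}, {p, u}, {p, r, s, t, u}, {p, q, r, s, u}, {r, s, t, u}, {s, t, u}, {q, r, s, t, u}, {p, q, r, t}, {q, r, s, t}, {p, q, r, s, t, u}, {p, q, r, t, u}, {p, q, r, u}.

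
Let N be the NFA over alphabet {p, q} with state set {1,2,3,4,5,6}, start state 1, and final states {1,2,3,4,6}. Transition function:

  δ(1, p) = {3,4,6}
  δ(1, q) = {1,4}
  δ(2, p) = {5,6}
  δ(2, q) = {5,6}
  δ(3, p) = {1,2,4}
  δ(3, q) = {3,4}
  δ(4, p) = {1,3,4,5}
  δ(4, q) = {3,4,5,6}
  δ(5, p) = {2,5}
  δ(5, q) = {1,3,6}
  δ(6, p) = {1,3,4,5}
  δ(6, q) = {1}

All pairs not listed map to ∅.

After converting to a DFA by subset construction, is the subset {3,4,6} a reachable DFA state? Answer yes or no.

yes

Start state of the DFA: {1}.
{1} --p--> {3,4,6}  [new]
{1} --q--> {1,4}  [new]
{3,4,6} --p--> {1,2,3,4,5}  [new]
{3,4,6} --q--> {1,3,4,5,6}  [new]
{1,4} --p--> {1,3,4,5,6}  [seen]
{1,4} --q--> {1,3,4,5,6}  [seen]
{1,2,3,4,5} --p--> {1,2,3,4,5,6}  [new]
{1,2,3,4,5} --q--> {1,3,4,5,6}  [seen]
{1,3,4,5,6} --p--> {1,2,3,4,5,6}  [seen]
{1,3,4,5,6} --q--> {1,3,4,5,6}  [seen]
{1,2,3,4,5,6} --p--> {1,2,3,4,5,6}  [seen]
{1,2,3,4,5,6} --q--> {1,3,4,5,6}  [seen]
Reachable DFA states: {1}, {3,4,6}, {1,4}, {1,2,3,4,5}, {1,3,4,5,6}, {1,2,3,4,5,6}.
{3,4,6} is among them.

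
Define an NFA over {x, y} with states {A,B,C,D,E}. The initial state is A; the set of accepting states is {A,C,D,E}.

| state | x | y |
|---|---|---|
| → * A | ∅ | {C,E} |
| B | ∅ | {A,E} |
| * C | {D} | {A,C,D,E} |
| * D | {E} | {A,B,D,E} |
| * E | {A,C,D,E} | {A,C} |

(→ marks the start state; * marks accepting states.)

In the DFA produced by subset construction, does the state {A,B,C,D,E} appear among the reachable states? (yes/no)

yes

Start state of the DFA: {A}.
{A} --x--> ∅  [new]
{A} --y--> {C,E}  [new]
∅ --x--> ∅  [seen]
∅ --y--> ∅  [seen]
{C,E} --x--> {A,C,D,E}  [new]
{C,E} --y--> {A,C,D,E}  [seen]
{A,C,D,E} --x--> {A,C,D,E}  [seen]
{A,C,D,E} --y--> {A,B,C,D,E}  [new]
{A,B,C,D,E} --x--> {A,C,D,E}  [seen]
{A,B,C,D,E} --y--> {A,B,C,D,E}  [seen]
Reachable DFA states: {A}, ∅, {C,E}, {A,C,D,E}, {A,B,C,D,E}.
{A,B,C,D,E} is among them.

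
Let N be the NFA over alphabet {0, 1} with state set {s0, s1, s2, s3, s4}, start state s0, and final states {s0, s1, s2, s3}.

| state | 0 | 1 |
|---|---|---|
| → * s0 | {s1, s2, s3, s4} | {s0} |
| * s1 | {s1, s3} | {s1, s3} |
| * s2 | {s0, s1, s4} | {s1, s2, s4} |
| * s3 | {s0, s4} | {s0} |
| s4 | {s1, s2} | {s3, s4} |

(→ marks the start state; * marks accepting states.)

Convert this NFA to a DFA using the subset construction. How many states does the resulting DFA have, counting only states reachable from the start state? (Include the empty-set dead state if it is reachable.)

Start state of the DFA: {s0}.
{s0} --0--> {s1, s2, s3, s4}  [new]
{s0} --1--> {s0}  [seen]
{s1, s2, s3, s4} --0--> {s0, s1, s2, s3, s4}  [new]
{s1, s2, s3, s4} --1--> {s0, s1, s2, s3, s4}  [seen]
{s0, s1, s2, s3, s4} --0--> {s0, s1, s2, s3, s4}  [seen]
{s0, s1, s2, s3, s4} --1--> {s0, s1, s2, s3, s4}  [seen]
Reachable DFA states: {s0}, {s1, s2, s3, s4}, {s0, s1, s2, s3, s4}.

3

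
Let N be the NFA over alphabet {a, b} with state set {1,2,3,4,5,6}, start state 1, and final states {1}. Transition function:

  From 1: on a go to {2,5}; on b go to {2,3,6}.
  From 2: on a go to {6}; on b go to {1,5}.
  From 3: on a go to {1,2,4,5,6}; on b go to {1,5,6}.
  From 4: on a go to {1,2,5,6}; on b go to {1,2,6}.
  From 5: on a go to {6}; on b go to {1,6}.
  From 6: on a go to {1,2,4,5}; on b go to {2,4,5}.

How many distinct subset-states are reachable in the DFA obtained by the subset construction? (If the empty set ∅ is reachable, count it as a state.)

Start state of the DFA: {1}.
{1} --a--> {2,5}  [new]
{1} --b--> {2,3,6}  [new]
{2,5} --a--> {6}  [new]
{2,5} --b--> {1,5,6}  [new]
{2,3,6} --a--> {1,2,4,5,6}  [new]
{2,3,6} --b--> {1,2,4,5,6}  [seen]
{6} --a--> {1,2,4,5}  [new]
{6} --b--> {2,4,5}  [new]
{1,5,6} --a--> {1,2,4,5,6}  [seen]
{1,5,6} --b--> {1,2,3,4,5,6}  [new]
{1,2,4,5,6} --a--> {1,2,4,5,6}  [seen]
{1,2,4,5,6} --b--> {1,2,3,4,5,6}  [seen]
{1,2,4,5} --a--> {1,2,5,6}  [new]
{1,2,4,5} --b--> {1,2,3,5,6}  [new]
{2,4,5} --a--> {1,2,5,6}  [seen]
{2,4,5} --b--> {1,2,5,6}  [seen]
{1,2,3,4,5,6} --a--> {1,2,4,5,6}  [seen]
{1,2,3,4,5,6} --b--> {1,2,3,4,5,6}  [seen]
{1,2,5,6} --a--> {1,2,4,5,6}  [seen]
{1,2,5,6} --b--> {1,2,3,4,5,6}  [seen]
{1,2,3,5,6} --a--> {1,2,4,5,6}  [seen]
{1,2,3,5,6} --b--> {1,2,3,4,5,6}  [seen]
Reachable DFA states: {1}, {2,5}, {2,3,6}, {6}, {1,5,6}, {1,2,4,5,6}, {1,2,4,5}, {2,4,5}, {1,2,3,4,5,6}, {1,2,5,6}, {1,2,3,5,6}.

11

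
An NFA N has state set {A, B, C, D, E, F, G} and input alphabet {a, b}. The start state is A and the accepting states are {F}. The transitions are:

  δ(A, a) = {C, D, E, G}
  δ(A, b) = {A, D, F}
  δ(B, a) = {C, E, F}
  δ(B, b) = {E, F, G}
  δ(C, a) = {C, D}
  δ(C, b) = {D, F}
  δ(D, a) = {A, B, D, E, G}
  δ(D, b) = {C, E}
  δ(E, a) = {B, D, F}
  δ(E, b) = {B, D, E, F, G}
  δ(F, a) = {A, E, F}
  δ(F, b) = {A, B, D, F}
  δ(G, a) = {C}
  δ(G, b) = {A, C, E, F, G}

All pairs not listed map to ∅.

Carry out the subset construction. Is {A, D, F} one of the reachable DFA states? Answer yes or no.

Start state of the DFA: {A}.
{A} --a--> {C, D, E, G}  [new]
{A} --b--> {A, D, F}  [new]
{C, D, E, G} --a--> {A, B, C, D, E, F, G}  [new]
{C, D, E, G} --b--> {A, B, C, D, E, F, G}  [seen]
{A, D, F} --a--> {A, B, C, D, E, F, G}  [seen]
{A, D, F} --b--> {A, B, C, D, E, F}  [new]
{A, B, C, D, E, F, G} --a--> {A, B, C, D, E, F, G}  [seen]
{A, B, C, D, E, F, G} --b--> {A, B, C, D, E, F, G}  [seen]
{A, B, C, D, E, F} --a--> {A, B, C, D, E, F, G}  [seen]
{A, B, C, D, E, F} --b--> {A, B, C, D, E, F, G}  [seen]
Reachable DFA states: {A}, {C, D, E, G}, {A, D, F}, {A, B, C, D, E, F, G}, {A, B, C, D, E, F}.
{A, D, F} is among them.

yes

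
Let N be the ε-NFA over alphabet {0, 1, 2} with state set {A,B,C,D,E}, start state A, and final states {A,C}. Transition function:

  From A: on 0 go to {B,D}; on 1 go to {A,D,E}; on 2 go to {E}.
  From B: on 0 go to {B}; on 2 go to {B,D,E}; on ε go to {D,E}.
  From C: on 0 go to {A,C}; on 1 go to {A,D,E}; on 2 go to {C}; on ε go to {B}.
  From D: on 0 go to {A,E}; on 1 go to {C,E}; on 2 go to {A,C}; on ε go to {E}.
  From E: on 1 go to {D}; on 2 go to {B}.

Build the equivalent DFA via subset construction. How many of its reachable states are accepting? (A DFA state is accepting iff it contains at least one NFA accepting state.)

Start state of the DFA: {A} (ε-closure of the NFA start).
{A} --0--> {B,D,E}  [new]
{A} --1--> {A,D,E}  [new]
{A} --2--> {E}  [new]
{B,D,E} --0--> {A,B,D,E}  [new]
{B,D,E} --1--> {B,C,D,E}  [new]
{B,D,E} --2--> {A,B,C,D,E}  [new]
{A,D,E} --0--> {A,B,D,E}  [seen]
{A,D,E} --1--> {A,B,C,D,E}  [seen]
{A,D,E} --2--> {A,B,C,D,E}  [seen]
{E} --0--> ∅  [new]
{E} --1--> {D,E}  [new]
{E} --2--> {B,D,E}  [seen]
{A,B,D,E} --0--> {A,B,D,E}  [seen]
{A,B,D,E} --1--> {A,B,C,D,E}  [seen]
{A,B,D,E} --2--> {A,B,C,D,E}  [seen]
{B,C,D,E} --0--> {A,B,C,D,E}  [seen]
{B,C,D,E} --1--> {A,B,C,D,E}  [seen]
{B,C,D,E} --2--> {A,B,C,D,E}  [seen]
{A,B,C,D,E} --0--> {A,B,C,D,E}  [seen]
{A,B,C,D,E} --1--> {A,B,C,D,E}  [seen]
{A,B,C,D,E} --2--> {A,B,C,D,E}  [seen]
∅ --0--> ∅  [seen]
∅ --1--> ∅  [seen]
∅ --2--> ∅  [seen]
{D,E} --0--> {A,E}  [new]
{D,E} --1--> {B,C,D,E}  [seen]
{D,E} --2--> {A,B,C,D,E}  [seen]
{A,E} --0--> {B,D,E}  [seen]
{A,E} --1--> {A,D,E}  [seen]
{A,E} --2--> {B,D,E}  [seen]
Reachable DFA states: {A}, {B,D,E}, {A,D,E}, {E}, {A,B,D,E}, {B,C,D,E}, {A,B,C,D,E}, ∅, {D,E}, {A,E}.
Accepting DFA states (contain an NFA accepting state): {A}, {A,D,E}, {A,B,D,E}, {B,C,D,E}, {A,B,C,D,E}, {A,E}.

6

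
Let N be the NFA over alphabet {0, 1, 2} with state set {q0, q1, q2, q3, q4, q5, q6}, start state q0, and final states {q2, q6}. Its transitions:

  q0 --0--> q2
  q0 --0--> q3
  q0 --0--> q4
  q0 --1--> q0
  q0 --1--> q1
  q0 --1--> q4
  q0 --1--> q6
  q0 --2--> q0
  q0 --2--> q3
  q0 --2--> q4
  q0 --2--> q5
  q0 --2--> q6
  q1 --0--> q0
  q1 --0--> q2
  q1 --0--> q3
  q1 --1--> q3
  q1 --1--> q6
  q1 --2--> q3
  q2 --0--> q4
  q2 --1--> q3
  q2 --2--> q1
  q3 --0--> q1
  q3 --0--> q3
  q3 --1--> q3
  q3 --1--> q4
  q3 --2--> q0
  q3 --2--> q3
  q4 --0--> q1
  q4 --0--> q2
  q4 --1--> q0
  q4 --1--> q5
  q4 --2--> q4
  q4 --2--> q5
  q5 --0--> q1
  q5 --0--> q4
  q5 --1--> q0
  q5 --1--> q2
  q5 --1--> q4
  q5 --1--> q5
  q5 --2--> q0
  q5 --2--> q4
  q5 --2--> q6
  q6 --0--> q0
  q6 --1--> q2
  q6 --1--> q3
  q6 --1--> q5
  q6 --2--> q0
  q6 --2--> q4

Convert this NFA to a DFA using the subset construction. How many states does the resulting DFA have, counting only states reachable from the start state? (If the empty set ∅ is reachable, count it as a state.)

Start state of the DFA: {q0}.
{q0} --0--> {q2, q3, q4}  [new]
{q0} --1--> {q0, q1, q4, q6}  [new]
{q0} --2--> {q0, q3, q4, q5, q6}  [new]
{q2, q3, q4} --0--> {q1, q2, q3, q4}  [new]
{q2, q3, q4} --1--> {q0, q3, q4, q5}  [new]
{q2, q3, q4} --2--> {q0, q1, q3, q4, q5}  [new]
{q0, q1, q4, q6} --0--> {q0, q1, q2, q3, q4}  [new]
{q0, q1, q4, q6} --1--> {q0, q1, q2, q3, q4, q5, q6}  [new]
{q0, q1, q4, q6} --2--> {q0, q3, q4, q5, q6}  [seen]
{q0, q3, q4, q5, q6} --0--> {q0, q1, q2, q3, q4}  [seen]
{q0, q3, q4, q5, q6} --1--> {q0, q1, q2, q3, q4, q5, q6}  [seen]
{q0, q3, q4, q5, q6} --2--> {q0, q3, q4, q5, q6}  [seen]
{q1, q2, q3, q4} --0--> {q0, q1, q2, q3, q4}  [seen]
{q1, q2, q3, q4} --1--> {q0, q3, q4, q5, q6}  [seen]
{q1, q2, q3, q4} --2--> {q0, q1, q3, q4, q5}  [seen]
{q0, q3, q4, q5} --0--> {q1, q2, q3, q4}  [seen]
{q0, q3, q4, q5} --1--> {q0, q1, q2, q3, q4, q5, q6}  [seen]
{q0, q3, q4, q5} --2--> {q0, q3, q4, q5, q6}  [seen]
{q0, q1, q3, q4, q5} --0--> {q0, q1, q2, q3, q4}  [seen]
{q0, q1, q3, q4, q5} --1--> {q0, q1, q2, q3, q4, q5, q6}  [seen]
{q0, q1, q3, q4, q5} --2--> {q0, q3, q4, q5, q6}  [seen]
{q0, q1, q2, q3, q4} --0--> {q0, q1, q2, q3, q4}  [seen]
{q0, q1, q2, q3, q4} --1--> {q0, q1, q3, q4, q5, q6}  [new]
{q0, q1, q2, q3, q4} --2--> {q0, q1, q3, q4, q5, q6}  [seen]
{q0, q1, q2, q3, q4, q5, q6} --0--> {q0, q1, q2, q3, q4}  [seen]
{q0, q1, q2, q3, q4, q5, q6} --1--> {q0, q1, q2, q3, q4, q5, q6}  [seen]
{q0, q1, q2, q3, q4, q5, q6} --2--> {q0, q1, q3, q4, q5, q6}  [seen]
{q0, q1, q3, q4, q5, q6} --0--> {q0, q1, q2, q3, q4}  [seen]
{q0, q1, q3, q4, q5, q6} --1--> {q0, q1, q2, q3, q4, q5, q6}  [seen]
{q0, q1, q3, q4, q5, q6} --2--> {q0, q3, q4, q5, q6}  [seen]
Reachable DFA states: {q0}, {q2, q3, q4}, {q0, q1, q4, q6}, {q0, q3, q4, q5, q6}, {q1, q2, q3, q4}, {q0, q3, q4, q5}, {q0, q1, q3, q4, q5}, {q0, q1, q2, q3, q4}, {q0, q1, q2, q3, q4, q5, q6}, {q0, q1, q3, q4, q5, q6}.

10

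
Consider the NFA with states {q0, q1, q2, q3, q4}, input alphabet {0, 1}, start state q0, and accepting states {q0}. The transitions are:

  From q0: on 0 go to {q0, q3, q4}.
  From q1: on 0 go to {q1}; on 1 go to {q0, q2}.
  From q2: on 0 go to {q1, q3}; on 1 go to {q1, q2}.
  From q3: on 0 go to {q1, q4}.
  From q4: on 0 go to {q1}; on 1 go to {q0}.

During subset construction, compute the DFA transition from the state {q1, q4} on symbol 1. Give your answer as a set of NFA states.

{q0, q2}

δ(q1,1) = {q0, q2}; δ(q4,1) = {q0}.
Union: {q0, q2}.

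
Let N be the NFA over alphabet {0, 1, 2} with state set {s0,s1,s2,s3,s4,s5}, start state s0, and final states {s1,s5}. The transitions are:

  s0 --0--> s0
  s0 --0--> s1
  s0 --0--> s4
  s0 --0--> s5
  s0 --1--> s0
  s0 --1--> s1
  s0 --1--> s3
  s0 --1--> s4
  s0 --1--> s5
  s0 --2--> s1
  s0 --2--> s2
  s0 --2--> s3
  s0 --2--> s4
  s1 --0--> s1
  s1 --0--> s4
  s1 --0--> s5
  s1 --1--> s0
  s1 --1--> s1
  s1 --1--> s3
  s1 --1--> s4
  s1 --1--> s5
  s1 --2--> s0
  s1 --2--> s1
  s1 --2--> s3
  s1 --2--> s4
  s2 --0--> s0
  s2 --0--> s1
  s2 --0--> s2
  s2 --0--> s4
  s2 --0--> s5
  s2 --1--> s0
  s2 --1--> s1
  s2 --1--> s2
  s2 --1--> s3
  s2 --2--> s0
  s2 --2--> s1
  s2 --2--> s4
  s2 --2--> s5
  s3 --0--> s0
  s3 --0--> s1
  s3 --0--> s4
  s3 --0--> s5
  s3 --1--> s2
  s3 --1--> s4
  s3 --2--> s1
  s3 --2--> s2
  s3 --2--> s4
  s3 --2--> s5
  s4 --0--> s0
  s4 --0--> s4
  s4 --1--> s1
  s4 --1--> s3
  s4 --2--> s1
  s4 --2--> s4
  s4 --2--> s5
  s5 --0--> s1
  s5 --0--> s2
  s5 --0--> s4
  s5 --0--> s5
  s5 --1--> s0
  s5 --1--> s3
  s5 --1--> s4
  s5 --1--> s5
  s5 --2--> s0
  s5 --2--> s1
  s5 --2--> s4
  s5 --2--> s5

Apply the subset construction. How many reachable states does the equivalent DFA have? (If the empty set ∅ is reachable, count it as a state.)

6

Start state of the DFA: {s0}.
{s0} --0--> {s0,s1,s4,s5}  [new]
{s0} --1--> {s0,s1,s3,s4,s5}  [new]
{s0} --2--> {s1,s2,s3,s4}  [new]
{s0,s1,s4,s5} --0--> {s0,s1,s2,s4,s5}  [new]
{s0,s1,s4,s5} --1--> {s0,s1,s3,s4,s5}  [seen]
{s0,s1,s4,s5} --2--> {s0,s1,s2,s3,s4,s5}  [new]
{s0,s1,s3,s4,s5} --0--> {s0,s1,s2,s4,s5}  [seen]
{s0,s1,s3,s4,s5} --1--> {s0,s1,s2,s3,s4,s5}  [seen]
{s0,s1,s3,s4,s5} --2--> {s0,s1,s2,s3,s4,s5}  [seen]
{s1,s2,s3,s4} --0--> {s0,s1,s2,s4,s5}  [seen]
{s1,s2,s3,s4} --1--> {s0,s1,s2,s3,s4,s5}  [seen]
{s1,s2,s3,s4} --2--> {s0,s1,s2,s3,s4,s5}  [seen]
{s0,s1,s2,s4,s5} --0--> {s0,s1,s2,s4,s5}  [seen]
{s0,s1,s2,s4,s5} --1--> {s0,s1,s2,s3,s4,s5}  [seen]
{s0,s1,s2,s4,s5} --2--> {s0,s1,s2,s3,s4,s5}  [seen]
{s0,s1,s2,s3,s4,s5} --0--> {s0,s1,s2,s4,s5}  [seen]
{s0,s1,s2,s3,s4,s5} --1--> {s0,s1,s2,s3,s4,s5}  [seen]
{s0,s1,s2,s3,s4,s5} --2--> {s0,s1,s2,s3,s4,s5}  [seen]
Reachable DFA states: {s0}, {s0,s1,s4,s5}, {s0,s1,s3,s4,s5}, {s1,s2,s3,s4}, {s0,s1,s2,s4,s5}, {s0,s1,s2,s3,s4,s5}.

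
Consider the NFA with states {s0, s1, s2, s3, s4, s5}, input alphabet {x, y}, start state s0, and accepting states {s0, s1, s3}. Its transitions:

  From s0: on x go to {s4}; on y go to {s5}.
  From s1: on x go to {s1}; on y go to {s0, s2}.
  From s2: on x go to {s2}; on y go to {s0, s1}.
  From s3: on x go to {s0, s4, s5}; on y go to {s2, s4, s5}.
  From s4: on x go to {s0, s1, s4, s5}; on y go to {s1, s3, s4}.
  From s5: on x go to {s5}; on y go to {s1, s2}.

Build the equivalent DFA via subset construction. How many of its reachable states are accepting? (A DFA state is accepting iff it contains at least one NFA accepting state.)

Start state of the DFA: {s0}.
{s0} --x--> {s4}  [new]
{s0} --y--> {s5}  [new]
{s4} --x--> {s0, s1, s4, s5}  [new]
{s4} --y--> {s1, s3, s4}  [new]
{s5} --x--> {s5}  [seen]
{s5} --y--> {s1, s2}  [new]
{s0, s1, s4, s5} --x--> {s0, s1, s4, s5}  [seen]
{s0, s1, s4, s5} --y--> {s0, s1, s2, s3, s4, s5}  [new]
{s1, s3, s4} --x--> {s0, s1, s4, s5}  [seen]
{s1, s3, s4} --y--> {s0, s1, s2, s3, s4, s5}  [seen]
{s1, s2} --x--> {s1, s2}  [seen]
{s1, s2} --y--> {s0, s1, s2}  [new]
{s0, s1, s2, s3, s4, s5} --x--> {s0, s1, s2, s4, s5}  [new]
{s0, s1, s2, s3, s4, s5} --y--> {s0, s1, s2, s3, s4, s5}  [seen]
{s0, s1, s2} --x--> {s1, s2, s4}  [new]
{s0, s1, s2} --y--> {s0, s1, s2, s5}  [new]
{s0, s1, s2, s4, s5} --x--> {s0, s1, s2, s4, s5}  [seen]
{s0, s1, s2, s4, s5} --y--> {s0, s1, s2, s3, s4, s5}  [seen]
{s1, s2, s4} --x--> {s0, s1, s2, s4, s5}  [seen]
{s1, s2, s4} --y--> {s0, s1, s2, s3, s4}  [new]
{s0, s1, s2, s5} --x--> {s1, s2, s4, s5}  [new]
{s0, s1, s2, s5} --y--> {s0, s1, s2, s5}  [seen]
{s0, s1, s2, s3, s4} --x--> {s0, s1, s2, s4, s5}  [seen]
{s0, s1, s2, s3, s4} --y--> {s0, s1, s2, s3, s4, s5}  [seen]
{s1, s2, s4, s5} --x--> {s0, s1, s2, s4, s5}  [seen]
{s1, s2, s4, s5} --y--> {s0, s1, s2, s3, s4}  [seen]
Reachable DFA states: {s0}, {s4}, {s5}, {s0, s1, s4, s5}, {s1, s3, s4}, {s1, s2}, {s0, s1, s2, s3, s4, s5}, {s0, s1, s2}, {s0, s1, s2, s4, s5}, {s1, s2, s4}, {s0, s1, s2, s5}, {s0, s1, s2, s3, s4}, {s1, s2, s4, s5}.
Accepting DFA states (contain an NFA accepting state): {s0}, {s0, s1, s4, s5}, {s1, s3, s4}, {s1, s2}, {s0, s1, s2, s3, s4, s5}, {s0, s1, s2}, {s0, s1, s2, s4, s5}, {s1, s2, s4}, {s0, s1, s2, s5}, {s0, s1, s2, s3, s4}, {s1, s2, s4, s5}.

11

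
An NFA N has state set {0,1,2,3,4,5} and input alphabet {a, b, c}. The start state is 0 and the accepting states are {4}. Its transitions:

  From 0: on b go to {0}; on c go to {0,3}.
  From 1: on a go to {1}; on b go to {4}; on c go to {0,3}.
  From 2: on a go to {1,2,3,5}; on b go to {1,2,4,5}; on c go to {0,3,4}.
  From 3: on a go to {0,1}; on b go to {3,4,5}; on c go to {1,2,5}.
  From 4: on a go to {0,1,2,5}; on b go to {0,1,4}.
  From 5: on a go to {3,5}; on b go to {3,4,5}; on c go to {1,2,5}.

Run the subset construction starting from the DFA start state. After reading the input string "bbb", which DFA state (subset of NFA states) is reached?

{0}

Start: {0}.
δ(0,b) = {0}.
Union: {0}.
After b: {0}.
δ(0,b) = {0}.
Union: {0}.
After b: {0}.
δ(0,b) = {0}.
Union: {0}.
After b: {0}.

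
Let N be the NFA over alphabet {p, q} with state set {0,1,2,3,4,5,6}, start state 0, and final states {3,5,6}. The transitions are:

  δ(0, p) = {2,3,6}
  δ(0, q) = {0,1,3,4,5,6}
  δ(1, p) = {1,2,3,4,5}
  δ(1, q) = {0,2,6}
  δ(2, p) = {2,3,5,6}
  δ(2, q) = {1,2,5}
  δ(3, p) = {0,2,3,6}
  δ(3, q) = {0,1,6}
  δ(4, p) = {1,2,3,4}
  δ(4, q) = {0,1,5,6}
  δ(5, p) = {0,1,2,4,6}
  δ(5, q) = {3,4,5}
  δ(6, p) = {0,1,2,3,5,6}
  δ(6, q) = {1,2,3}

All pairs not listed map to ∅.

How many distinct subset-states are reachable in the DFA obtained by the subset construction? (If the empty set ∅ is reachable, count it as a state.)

Start state of the DFA: {0}.
{0} --p--> {2,3,6}  [new]
{0} --q--> {0,1,3,4,5,6}  [new]
{2,3,6} --p--> {0,1,2,3,5,6}  [new]
{2,3,6} --q--> {0,1,2,3,5,6}  [seen]
{0,1,3,4,5,6} --p--> {0,1,2,3,4,5,6}  [new]
{0,1,3,4,5,6} --q--> {0,1,2,3,4,5,6}  [seen]
{0,1,2,3,5,6} --p--> {0,1,2,3,4,5,6}  [seen]
{0,1,2,3,5,6} --q--> {0,1,2,3,4,5,6}  [seen]
{0,1,2,3,4,5,6} --p--> {0,1,2,3,4,5,6}  [seen]
{0,1,2,3,4,5,6} --q--> {0,1,2,3,4,5,6}  [seen]
Reachable DFA states: {0}, {2,3,6}, {0,1,3,4,5,6}, {0,1,2,3,5,6}, {0,1,2,3,4,5,6}.

5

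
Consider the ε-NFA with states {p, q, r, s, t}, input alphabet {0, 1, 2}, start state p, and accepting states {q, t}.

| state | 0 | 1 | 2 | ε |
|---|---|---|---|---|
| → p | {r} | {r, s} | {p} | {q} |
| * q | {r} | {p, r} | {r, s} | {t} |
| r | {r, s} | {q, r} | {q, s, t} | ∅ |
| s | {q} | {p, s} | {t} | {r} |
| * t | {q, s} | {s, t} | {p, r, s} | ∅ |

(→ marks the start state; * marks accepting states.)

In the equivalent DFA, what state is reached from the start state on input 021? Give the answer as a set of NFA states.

{p, q, r, s, t}

Start: {p, q, t}.
δ(p,0) = {r}; δ(q,0) = {r}; δ(t,0) = {q, s}.
Union: {q, r, s}.
ε-closure gives {q, r, s, t}.
After 0: {q, r, s, t}.
δ(q,2) = {r, s}; δ(r,2) = {q, s, t}; δ(s,2) = {t}; δ(t,2) = {p, r, s}.
Union: {p, q, r, s, t}.
After 2: {p, q, r, s, t}.
δ(p,1) = {r, s}; δ(q,1) = {p, r}; δ(r,1) = {q, r}; δ(s,1) = {p, s}; δ(t,1) = {s, t}.
Union: {p, q, r, s, t}.
After 1: {p, q, r, s, t}.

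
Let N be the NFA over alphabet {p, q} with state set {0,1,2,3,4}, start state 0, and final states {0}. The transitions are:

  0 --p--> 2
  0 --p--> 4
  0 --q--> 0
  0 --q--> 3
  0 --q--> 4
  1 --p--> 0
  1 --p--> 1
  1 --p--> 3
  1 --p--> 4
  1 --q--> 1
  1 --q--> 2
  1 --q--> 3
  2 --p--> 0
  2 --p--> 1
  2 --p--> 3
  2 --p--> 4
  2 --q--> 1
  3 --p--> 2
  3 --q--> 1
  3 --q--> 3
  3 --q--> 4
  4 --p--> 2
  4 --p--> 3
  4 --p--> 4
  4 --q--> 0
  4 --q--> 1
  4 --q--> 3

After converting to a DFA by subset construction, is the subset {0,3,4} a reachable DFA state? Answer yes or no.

Start state of the DFA: {0}.
{0} --p--> {2,4}  [new]
{0} --q--> {0,3,4}  [new]
{2,4} --p--> {0,1,2,3,4}  [new]
{2,4} --q--> {0,1,3}  [new]
{0,3,4} --p--> {2,3,4}  [new]
{0,3,4} --q--> {0,1,3,4}  [new]
{0,1,2,3,4} --p--> {0,1,2,3,4}  [seen]
{0,1,2,3,4} --q--> {0,1,2,3,4}  [seen]
{0,1,3} --p--> {0,1,2,3,4}  [seen]
{0,1,3} --q--> {0,1,2,3,4}  [seen]
{2,3,4} --p--> {0,1,2,3,4}  [seen]
{2,3,4} --q--> {0,1,3,4}  [seen]
{0,1,3,4} --p--> {0,1,2,3,4}  [seen]
{0,1,3,4} --q--> {0,1,2,3,4}  [seen]
Reachable DFA states: {0}, {2,4}, {0,3,4}, {0,1,2,3,4}, {0,1,3}, {2,3,4}, {0,1,3,4}.
{0,3,4} is among them.

yes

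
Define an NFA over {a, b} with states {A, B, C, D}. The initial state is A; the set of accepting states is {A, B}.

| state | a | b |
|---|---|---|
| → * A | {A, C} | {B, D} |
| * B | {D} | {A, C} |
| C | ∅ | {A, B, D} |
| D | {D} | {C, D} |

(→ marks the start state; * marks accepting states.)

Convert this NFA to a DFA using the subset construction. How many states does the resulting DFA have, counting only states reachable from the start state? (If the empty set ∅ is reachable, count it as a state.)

8

Start state of the DFA: {A}.
{A} --a--> {A, C}  [new]
{A} --b--> {B, D}  [new]
{A, C} --a--> {A, C}  [seen]
{A, C} --b--> {A, B, D}  [new]
{B, D} --a--> {D}  [new]
{B, D} --b--> {A, C, D}  [new]
{A, B, D} --a--> {A, C, D}  [seen]
{A, B, D} --b--> {A, B, C, D}  [new]
{D} --a--> {D}  [seen]
{D} --b--> {C, D}  [new]
{A, C, D} --a--> {A, C, D}  [seen]
{A, C, D} --b--> {A, B, C, D}  [seen]
{A, B, C, D} --a--> {A, C, D}  [seen]
{A, B, C, D} --b--> {A, B, C, D}  [seen]
{C, D} --a--> {D}  [seen]
{C, D} --b--> {A, B, C, D}  [seen]
Reachable DFA states: {A}, {A, C}, {B, D}, {A, B, D}, {D}, {A, C, D}, {A, B, C, D}, {C, D}.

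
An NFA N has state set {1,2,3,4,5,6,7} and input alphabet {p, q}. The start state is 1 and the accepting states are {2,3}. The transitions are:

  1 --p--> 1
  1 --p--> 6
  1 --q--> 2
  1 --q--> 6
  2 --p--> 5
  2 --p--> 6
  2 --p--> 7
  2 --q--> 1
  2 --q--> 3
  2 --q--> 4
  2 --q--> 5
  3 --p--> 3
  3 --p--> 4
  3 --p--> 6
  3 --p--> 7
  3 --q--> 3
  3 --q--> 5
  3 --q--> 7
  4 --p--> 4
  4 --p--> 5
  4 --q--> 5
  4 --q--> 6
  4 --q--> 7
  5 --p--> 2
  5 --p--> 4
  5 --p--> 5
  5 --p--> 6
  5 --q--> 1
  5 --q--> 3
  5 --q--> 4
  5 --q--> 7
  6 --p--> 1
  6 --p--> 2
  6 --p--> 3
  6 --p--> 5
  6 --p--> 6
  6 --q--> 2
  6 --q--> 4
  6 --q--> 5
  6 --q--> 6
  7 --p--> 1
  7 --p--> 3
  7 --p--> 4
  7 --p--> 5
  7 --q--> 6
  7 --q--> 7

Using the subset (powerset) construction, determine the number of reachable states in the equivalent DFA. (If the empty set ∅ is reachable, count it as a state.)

Start state of the DFA: {1}.
{1} --p--> {1,6}  [new]
{1} --q--> {2,6}  [new]
{1,6} --p--> {1,2,3,5,6}  [new]
{1,6} --q--> {2,4,5,6}  [new]
{2,6} --p--> {1,2,3,5,6,7}  [new]
{2,6} --q--> {1,2,3,4,5,6}  [new]
{1,2,3,5,6} --p--> {1,2,3,4,5,6,7}  [new]
{1,2,3,5,6} --q--> {1,2,3,4,5,6,7}  [seen]
{2,4,5,6} --p--> {1,2,3,4,5,6,7}  [seen]
{2,4,5,6} --q--> {1,2,3,4,5,6,7}  [seen]
{1,2,3,5,6,7} --p--> {1,2,3,4,5,6,7}  [seen]
{1,2,3,5,6,7} --q--> {1,2,3,4,5,6,7}  [seen]
{1,2,3,4,5,6} --p--> {1,2,3,4,5,6,7}  [seen]
{1,2,3,4,5,6} --q--> {1,2,3,4,5,6,7}  [seen]
{1,2,3,4,5,6,7} --p--> {1,2,3,4,5,6,7}  [seen]
{1,2,3,4,5,6,7} --q--> {1,2,3,4,5,6,7}  [seen]
Reachable DFA states: {1}, {1,6}, {2,6}, {1,2,3,5,6}, {2,4,5,6}, {1,2,3,5,6,7}, {1,2,3,4,5,6}, {1,2,3,4,5,6,7}.

8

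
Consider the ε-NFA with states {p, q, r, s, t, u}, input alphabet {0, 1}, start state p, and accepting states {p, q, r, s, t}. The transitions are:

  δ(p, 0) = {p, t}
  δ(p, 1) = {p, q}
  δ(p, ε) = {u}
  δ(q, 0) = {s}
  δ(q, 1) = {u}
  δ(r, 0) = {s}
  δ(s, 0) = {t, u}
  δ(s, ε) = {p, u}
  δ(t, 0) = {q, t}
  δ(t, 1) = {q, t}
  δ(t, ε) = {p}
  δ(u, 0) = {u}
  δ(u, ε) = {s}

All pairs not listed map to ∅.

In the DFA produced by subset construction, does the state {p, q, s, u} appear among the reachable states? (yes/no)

Start state of the DFA: {p, s, u} (ε-closure of the NFA start).
{p, s, u} --0--> {p, s, t, u}  [new]
{p, s, u} --1--> {p, q, s, u}  [new]
{p, s, t, u} --0--> {p, q, s, t, u}  [new]
{p, s, t, u} --1--> {p, q, s, t, u}  [seen]
{p, q, s, u} --0--> {p, s, t, u}  [seen]
{p, q, s, u} --1--> {p, q, s, u}  [seen]
{p, q, s, t, u} --0--> {p, q, s, t, u}  [seen]
{p, q, s, t, u} --1--> {p, q, s, t, u}  [seen]
Reachable DFA states: {p, s, u}, {p, s, t, u}, {p, q, s, u}, {p, q, s, t, u}.
{p, q, s, u} is among them.

yes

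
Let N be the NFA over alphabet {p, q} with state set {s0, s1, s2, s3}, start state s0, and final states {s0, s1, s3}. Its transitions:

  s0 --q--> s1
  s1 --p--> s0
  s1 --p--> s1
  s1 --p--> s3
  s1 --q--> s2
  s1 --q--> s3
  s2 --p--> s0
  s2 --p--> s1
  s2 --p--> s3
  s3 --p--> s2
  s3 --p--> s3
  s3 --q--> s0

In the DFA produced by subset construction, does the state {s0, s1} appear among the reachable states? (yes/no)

no

Start state of the DFA: {s0}.
{s0} --p--> ∅  [new]
{s0} --q--> {s1}  [new]
∅ --p--> ∅  [seen]
∅ --q--> ∅  [seen]
{s1} --p--> {s0, s1, s3}  [new]
{s1} --q--> {s2, s3}  [new]
{s0, s1, s3} --p--> {s0, s1, s2, s3}  [new]
{s0, s1, s3} --q--> {s0, s1, s2, s3}  [seen]
{s2, s3} --p--> {s0, s1, s2, s3}  [seen]
{s2, s3} --q--> {s0}  [seen]
{s0, s1, s2, s3} --p--> {s0, s1, s2, s3}  [seen]
{s0, s1, s2, s3} --q--> {s0, s1, s2, s3}  [seen]
Reachable DFA states: {s0}, ∅, {s1}, {s0, s1, s3}, {s2, s3}, {s0, s1, s2, s3}.
{s0, s1} is not among them.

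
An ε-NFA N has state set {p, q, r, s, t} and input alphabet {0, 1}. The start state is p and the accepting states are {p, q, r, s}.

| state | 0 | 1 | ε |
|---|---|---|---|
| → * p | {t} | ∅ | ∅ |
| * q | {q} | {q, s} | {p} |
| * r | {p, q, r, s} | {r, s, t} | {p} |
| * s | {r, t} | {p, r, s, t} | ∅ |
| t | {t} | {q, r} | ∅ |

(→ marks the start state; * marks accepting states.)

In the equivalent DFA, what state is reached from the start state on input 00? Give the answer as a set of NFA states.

{t}

Start: {p}.
δ(p,0) = {t}.
Union: {t}.
After 0: {t}.
δ(t,0) = {t}.
Union: {t}.
After 0: {t}.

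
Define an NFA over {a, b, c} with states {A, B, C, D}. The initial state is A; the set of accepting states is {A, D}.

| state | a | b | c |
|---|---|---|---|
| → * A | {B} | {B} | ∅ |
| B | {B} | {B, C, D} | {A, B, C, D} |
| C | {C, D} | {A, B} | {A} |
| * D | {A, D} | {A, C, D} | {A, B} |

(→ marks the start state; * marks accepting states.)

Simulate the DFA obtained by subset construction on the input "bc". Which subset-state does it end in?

Start: {A}.
δ(A,b) = {B}.
Union: {B}.
After b: {B}.
δ(B,c) = {A, B, C, D}.
Union: {A, B, C, D}.
After c: {A, B, C, D}.

{A, B, C, D}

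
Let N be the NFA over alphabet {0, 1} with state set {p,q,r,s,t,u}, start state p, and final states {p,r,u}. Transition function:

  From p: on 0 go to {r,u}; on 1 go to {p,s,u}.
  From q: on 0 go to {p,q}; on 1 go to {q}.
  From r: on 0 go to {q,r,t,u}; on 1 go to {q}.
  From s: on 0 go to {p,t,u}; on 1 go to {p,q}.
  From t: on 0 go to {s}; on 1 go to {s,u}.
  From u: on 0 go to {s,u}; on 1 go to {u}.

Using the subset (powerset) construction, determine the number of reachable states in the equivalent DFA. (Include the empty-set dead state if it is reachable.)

Start state of the DFA: {p}.
{p} --0--> {r,u}  [new]
{p} --1--> {p,s,u}  [new]
{r,u} --0--> {q,r,s,t,u}  [new]
{r,u} --1--> {q,u}  [new]
{p,s,u} --0--> {p,r,s,t,u}  [new]
{p,s,u} --1--> {p,q,s,u}  [new]
{q,r,s,t,u} --0--> {p,q,r,s,t,u}  [new]
{q,r,s,t,u} --1--> {p,q,s,u}  [seen]
{q,u} --0--> {p,q,s,u}  [seen]
{q,u} --1--> {q,u}  [seen]
{p,r,s,t,u} --0--> {p,q,r,s,t,u}  [seen]
{p,r,s,t,u} --1--> {p,q,s,u}  [seen]
{p,q,s,u} --0--> {p,q,r,s,t,u}  [seen]
{p,q,s,u} --1--> {p,q,s,u}  [seen]
{p,q,r,s,t,u} --0--> {p,q,r,s,t,u}  [seen]
{p,q,r,s,t,u} --1--> {p,q,s,u}  [seen]
Reachable DFA states: {p}, {r,u}, {p,s,u}, {q,r,s,t,u}, {q,u}, {p,r,s,t,u}, {p,q,s,u}, {p,q,r,s,t,u}.

8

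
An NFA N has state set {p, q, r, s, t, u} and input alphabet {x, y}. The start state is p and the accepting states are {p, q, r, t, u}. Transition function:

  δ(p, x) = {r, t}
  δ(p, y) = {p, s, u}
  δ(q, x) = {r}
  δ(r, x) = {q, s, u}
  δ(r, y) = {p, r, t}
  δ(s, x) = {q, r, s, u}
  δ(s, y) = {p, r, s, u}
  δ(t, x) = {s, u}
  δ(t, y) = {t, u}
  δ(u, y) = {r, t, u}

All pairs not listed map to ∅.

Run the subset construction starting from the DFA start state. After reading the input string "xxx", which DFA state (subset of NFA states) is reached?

{q, r, s, u}

Start: {p}.
δ(p,x) = {r, t}.
Union: {r, t}.
After x: {r, t}.
δ(r,x) = {q, s, u}; δ(t,x) = {s, u}.
Union: {q, s, u}.
After x: {q, s, u}.
δ(q,x) = {r}; δ(s,x) = {q, r, s, u}; δ(u,x) = ∅.
Union: {q, r, s, u}.
After x: {q, r, s, u}.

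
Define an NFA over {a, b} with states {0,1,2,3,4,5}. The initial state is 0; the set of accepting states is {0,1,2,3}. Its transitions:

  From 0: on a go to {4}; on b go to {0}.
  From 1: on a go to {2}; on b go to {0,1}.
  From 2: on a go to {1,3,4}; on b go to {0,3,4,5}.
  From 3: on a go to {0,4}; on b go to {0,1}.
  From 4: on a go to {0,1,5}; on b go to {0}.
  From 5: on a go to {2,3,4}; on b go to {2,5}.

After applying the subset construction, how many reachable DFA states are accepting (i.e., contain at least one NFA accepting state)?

7

Start state of the DFA: {0}.
{0} --a--> {4}  [new]
{0} --b--> {0}  [seen]
{4} --a--> {0,1,5}  [new]
{4} --b--> {0}  [seen]
{0,1,5} --a--> {2,3,4}  [new]
{0,1,5} --b--> {0,1,2,5}  [new]
{2,3,4} --a--> {0,1,3,4,5}  [new]
{2,3,4} --b--> {0,1,3,4,5}  [seen]
{0,1,2,5} --a--> {1,2,3,4}  [new]
{0,1,2,5} --b--> {0,1,2,3,4,5}  [new]
{0,1,3,4,5} --a--> {0,1,2,3,4,5}  [seen]
{0,1,3,4,5} --b--> {0,1,2,5}  [seen]
{1,2,3,4} --a--> {0,1,2,3,4,5}  [seen]
{1,2,3,4} --b--> {0,1,3,4,5}  [seen]
{0,1,2,3,4,5} --a--> {0,1,2,3,4,5}  [seen]
{0,1,2,3,4,5} --b--> {0,1,2,3,4,5}  [seen]
Reachable DFA states: {0}, {4}, {0,1,5}, {2,3,4}, {0,1,2,5}, {0,1,3,4,5}, {1,2,3,4}, {0,1,2,3,4,5}.
Accepting DFA states (contain an NFA accepting state): {0}, {0,1,5}, {2,3,4}, {0,1,2,5}, {0,1,3,4,5}, {1,2,3,4}, {0,1,2,3,4,5}.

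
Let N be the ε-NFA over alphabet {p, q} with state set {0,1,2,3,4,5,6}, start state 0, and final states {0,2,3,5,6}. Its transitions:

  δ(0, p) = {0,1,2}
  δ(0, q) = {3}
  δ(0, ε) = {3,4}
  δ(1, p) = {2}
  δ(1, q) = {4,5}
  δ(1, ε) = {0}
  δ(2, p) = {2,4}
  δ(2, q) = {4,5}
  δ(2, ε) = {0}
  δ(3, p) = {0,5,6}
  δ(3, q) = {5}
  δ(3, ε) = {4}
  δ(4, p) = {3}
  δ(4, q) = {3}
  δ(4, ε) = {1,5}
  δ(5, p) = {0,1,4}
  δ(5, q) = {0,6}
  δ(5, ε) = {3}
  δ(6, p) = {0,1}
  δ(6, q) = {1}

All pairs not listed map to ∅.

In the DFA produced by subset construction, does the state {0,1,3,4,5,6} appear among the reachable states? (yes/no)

yes

Start state of the DFA: {0,1,3,4,5} (ε-closure of the NFA start).
{0,1,3,4,5} --p--> {0,1,2,3,4,5,6}  [new]
{0,1,3,4,5} --q--> {0,1,3,4,5,6}  [new]
{0,1,2,3,4,5,6} --p--> {0,1,2,3,4,5,6}  [seen]
{0,1,2,3,4,5,6} --q--> {0,1,3,4,5,6}  [seen]
{0,1,3,4,5,6} --p--> {0,1,2,3,4,5,6}  [seen]
{0,1,3,4,5,6} --q--> {0,1,3,4,5,6}  [seen]
Reachable DFA states: {0,1,3,4,5}, {0,1,2,3,4,5,6}, {0,1,3,4,5,6}.
{0,1,3,4,5,6} is among them.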